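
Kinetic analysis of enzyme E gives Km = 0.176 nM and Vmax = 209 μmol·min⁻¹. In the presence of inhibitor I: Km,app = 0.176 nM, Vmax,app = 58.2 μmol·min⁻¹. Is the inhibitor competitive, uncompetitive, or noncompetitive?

noncompetitive

Vmax decreases (209 → 58.2 μmol·min⁻¹) while Km is unchanged — pure noncompetitive inhibition.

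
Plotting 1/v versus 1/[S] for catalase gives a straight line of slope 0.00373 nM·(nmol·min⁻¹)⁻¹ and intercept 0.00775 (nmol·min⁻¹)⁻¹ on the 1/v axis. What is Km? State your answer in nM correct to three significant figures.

y-intercept = 1/Vmax ⇒ Vmax = 129 nmol·min⁻¹; slope = Km/Vmax ⇒ Km = slope × Vmax.
Km = 0.00373 × 129 = 0.481 nM.

0.481 nM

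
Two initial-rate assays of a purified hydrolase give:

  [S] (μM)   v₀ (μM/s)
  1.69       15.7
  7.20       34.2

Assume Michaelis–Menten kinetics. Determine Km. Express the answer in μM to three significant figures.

4.07 μM

In reciprocal form, 1/v = (Km/Vmax)·(1/[S]) + 1/Vmax. The two points give (1/[S], 1/v) = (0.5917, 0.06369) and (0.1389, 0.02924).
Slope = (0.06369 − 0.02924)/(0.5917 − 0.1389) = 0.07609; intercept = 0.06369 − 0.07609×0.5917 = 0.01867.
Vmax = 1/intercept = 53.6 μM/s; Km = slope × Vmax = 0.07609 × 53.6 = 4.07 μM.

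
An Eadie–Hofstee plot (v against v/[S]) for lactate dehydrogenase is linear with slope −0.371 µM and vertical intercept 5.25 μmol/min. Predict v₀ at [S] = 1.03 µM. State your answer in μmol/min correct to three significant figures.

In the Eadie–Hofstee form v = Vmax − Km·(v/[S]), the slope is −Km and the intercept is Vmax, so Km = 0.371 µM and Vmax = 5.25 μmol/min.
v = 5.25 × 1.03/(0.371 + 1.03) = 3.86 μmol/min.

3.86 μmol/min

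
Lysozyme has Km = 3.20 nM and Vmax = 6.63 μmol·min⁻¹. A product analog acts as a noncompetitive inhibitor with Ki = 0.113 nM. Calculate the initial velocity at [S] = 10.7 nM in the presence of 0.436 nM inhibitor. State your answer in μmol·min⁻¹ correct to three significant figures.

1.05 μmol·min⁻¹

With α = 1 + [I]/Ki = 1 + 0.436/0.113 = 4.858, the noncompetitive rate law is v = (Vmax/α)·[S] / (Km + [S]).
v = (6.63/4.858)×10.7 / (3.20 + 10.7) = 14.60/13.90 = 1.05 μmol·min⁻¹.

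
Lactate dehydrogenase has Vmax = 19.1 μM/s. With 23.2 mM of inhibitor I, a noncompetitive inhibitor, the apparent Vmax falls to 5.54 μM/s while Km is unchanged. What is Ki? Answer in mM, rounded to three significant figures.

Noncompetitive: Vmax,app = Vmax/α with α = 1 + [I]/Ki.
α = Vmax/Vmax,app = 19.1/5.54 = 3.448.
Since α = 1 + [I]/Ki, [I]/Ki = 3.448 − 1 = 2.448 and Ki = 23.2/2.448 = 9.48 mM.

9.48 mM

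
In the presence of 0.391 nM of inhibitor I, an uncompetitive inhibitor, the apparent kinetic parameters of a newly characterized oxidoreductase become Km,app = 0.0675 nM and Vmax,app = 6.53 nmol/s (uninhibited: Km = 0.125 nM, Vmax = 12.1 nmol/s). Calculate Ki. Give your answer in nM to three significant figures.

Uncompetitive: Vmax,app = Vmax/α (and Km,app = Km/α) with α = 1 + [I]/Ki.
α = Vmax/Vmax,app = 12.1/6.53 = 1.853.
Since α = 1 + [I]/Ki, [I]/Ki = 1.853 − 1 = 0.8530 and Ki = 0.391/0.8530 = 0.458 nM.

0.458 nM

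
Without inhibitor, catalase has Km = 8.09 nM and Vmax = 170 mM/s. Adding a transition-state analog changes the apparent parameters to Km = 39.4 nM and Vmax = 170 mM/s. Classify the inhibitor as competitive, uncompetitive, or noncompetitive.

Km increases (8.09 → 39.4 nM) while Vmax is unchanged — the hallmark of competitive inhibition.

competitive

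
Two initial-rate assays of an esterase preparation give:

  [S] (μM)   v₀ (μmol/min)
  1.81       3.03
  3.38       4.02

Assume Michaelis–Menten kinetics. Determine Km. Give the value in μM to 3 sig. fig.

From v = Vmax[S]/(Km+[S]), each point gives Vmax = v(Km+[S])/[S].
Equating: 3.03(Km+1.81)/1.81 = 4.02(Km+3.38)/3.38.
1.674·Km + 3.03 = 1.189·Km + 4.02, so (1.674 − 1.189)·Km = 4.02 − 3.03.
Km = 0.9900/0.4847 = 2.04 μM; then Vmax = 3.03(2.04+1.81)/1.81 = 6.45 μmol/min.

2.04 μM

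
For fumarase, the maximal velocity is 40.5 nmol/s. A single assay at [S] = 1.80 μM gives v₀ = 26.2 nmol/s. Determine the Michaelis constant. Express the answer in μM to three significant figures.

0.982 μM

From v = Vmax[S]/(Km+[S]), Km = [S](Vmax − v)/v.
Km = 1.80 × (40.5 − 26.2) / 26.2 = 25.74/26.2 = 0.982 μM.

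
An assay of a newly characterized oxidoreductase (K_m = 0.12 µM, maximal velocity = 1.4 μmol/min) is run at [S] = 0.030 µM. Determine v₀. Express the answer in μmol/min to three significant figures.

0.280 μmol/min

[S]/(Km+[S]) = 0.030/0.1500 = 0.2000, the fractional saturation.
v = 0.2000 × Vmax = 0.2000 × 1.4 = 0.280 μmol/min.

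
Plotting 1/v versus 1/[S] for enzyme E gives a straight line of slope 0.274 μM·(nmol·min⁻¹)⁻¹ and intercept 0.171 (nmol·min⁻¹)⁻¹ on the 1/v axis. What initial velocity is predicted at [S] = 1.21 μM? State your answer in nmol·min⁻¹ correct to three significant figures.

2.52 nmol·min⁻¹

The y-intercept is 1/Vmax, so Vmax = 1/0.171 = 5.85 nmol·min⁻¹.
The slope is Km/Vmax, so Km = 0.274 × 5.85 = 1.60 μM.
Then v = 5.85 × 1.21/(1.60 + 1.21) = 2.52 nmol·min⁻¹.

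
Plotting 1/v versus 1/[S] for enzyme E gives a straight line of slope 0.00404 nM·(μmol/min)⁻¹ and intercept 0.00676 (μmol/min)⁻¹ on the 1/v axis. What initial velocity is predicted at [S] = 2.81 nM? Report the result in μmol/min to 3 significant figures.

The y-intercept is 1/Vmax, so Vmax = 1/0.00676 = 148 μmol/min.
The slope is Km/Vmax, so Km = 0.00404 × 148 = 0.598 nM.
Then v = 148 × 2.81/(0.598 + 2.81) = 122 μmol/min.

122 μmol/min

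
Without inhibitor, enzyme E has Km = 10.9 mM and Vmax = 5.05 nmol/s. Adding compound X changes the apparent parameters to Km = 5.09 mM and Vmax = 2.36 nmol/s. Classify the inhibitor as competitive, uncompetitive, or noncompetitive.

Both Km and Vmax decrease by the same factor (~2.14-fold) — characteristic of uncompetitive inhibition.

uncompetitive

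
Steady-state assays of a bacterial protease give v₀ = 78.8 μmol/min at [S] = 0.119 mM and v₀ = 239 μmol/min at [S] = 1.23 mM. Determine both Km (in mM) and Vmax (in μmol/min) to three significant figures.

Km = 0.342 mM; Vmax = 306 μmol/min

In reciprocal form, 1/v = (Km/Vmax)·(1/[S]) + 1/Vmax. The two points give (1/[S], 1/v) = (8.403, 0.01269) and (0.8130, 0.004184).
Slope = (0.01269 − 0.004184)/(8.403 − 0.8130) = 0.001121; intercept = 0.01269 − 0.001121×8.403 = 0.003273.
Vmax = 1/intercept = 306 μmol/min; Km = slope × Vmax = 0.001121 × 306 = 0.342 mM.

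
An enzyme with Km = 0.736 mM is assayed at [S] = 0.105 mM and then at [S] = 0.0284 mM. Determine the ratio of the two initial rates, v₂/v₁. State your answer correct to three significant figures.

0.298

Since Vmax cancels, v₂/v₁ = [S]₂(Km+[S]₁) / [S]₁(Km+[S]₂).
= 0.0284×(0.736+0.105) / (0.105×(0.736+0.0284)) = 0.02388/0.08026 = 0.298.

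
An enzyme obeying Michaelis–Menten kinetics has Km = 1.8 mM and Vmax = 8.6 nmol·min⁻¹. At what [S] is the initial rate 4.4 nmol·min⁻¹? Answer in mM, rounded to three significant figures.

1.89 mM

The required fractional saturation is v/Vmax = 4.4/8.6 = 0.5116.
Then [S]/(Km+[S]) = 0.5116 ⇒ [S] = 1.8 × 0.5116/(1 − 0.5116) = 1.89 mM.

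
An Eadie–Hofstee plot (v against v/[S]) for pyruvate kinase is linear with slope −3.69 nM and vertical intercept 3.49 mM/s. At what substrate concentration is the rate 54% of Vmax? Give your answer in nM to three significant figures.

The Eadie–Hofstee slope gives Km = 3.69 nM (slope = −Km).
v/Vmax = [S]/(Km+[S]) = 0.54 ⇒ [S] = Km·0.54/(1−0.54) = 3.69 × 1.174 = 4.33 nM.

4.33 nM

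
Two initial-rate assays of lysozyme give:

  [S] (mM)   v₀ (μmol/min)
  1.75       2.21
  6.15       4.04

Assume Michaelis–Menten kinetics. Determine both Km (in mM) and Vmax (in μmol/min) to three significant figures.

From v = Vmax[S]/(Km+[S]), each point gives Vmax = v(Km+[S])/[S].
Equating: 2.21(Km+1.75)/1.75 = 4.04(Km+6.15)/6.15.
1.263·Km + 2.21 = 0.6569·Km + 4.04, so (1.263 − 0.6569)·Km = 4.04 − 2.21.
Km = 1.830/0.6059 = 3.02 mM; then Vmax = 2.21(3.02+1.75)/1.75 = 6.02 μmol/min.

Km = 3.02 mM; Vmax = 6.02 μmol/min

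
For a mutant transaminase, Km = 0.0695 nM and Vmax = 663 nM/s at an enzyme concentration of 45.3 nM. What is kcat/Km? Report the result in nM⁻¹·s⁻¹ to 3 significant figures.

kcat = Vmax/[E]total = 663/45.3 = 14.6 s⁻¹.
kcat/Km = 14.6/0.0695 = 211 nM⁻¹·s⁻¹.

211 nM⁻¹·s⁻¹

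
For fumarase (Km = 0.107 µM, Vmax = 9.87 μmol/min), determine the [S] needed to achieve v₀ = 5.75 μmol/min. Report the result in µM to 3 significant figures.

Rearranging v = Vmax[S]/(Km+[S]) gives [S] = Km·v/(Vmax − v).
[S] = 0.107 × 5.75 / (9.87 − 5.75) = 0.6152/4.120 = 0.149 µM.

0.149 µM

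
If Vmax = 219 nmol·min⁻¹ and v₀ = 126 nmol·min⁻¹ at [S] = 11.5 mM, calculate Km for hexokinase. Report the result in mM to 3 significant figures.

8.49 mM

From v = Vmax[S]/(Km+[S]), Km = [S](Vmax − v)/v.
Km = 11.5 × (219 − 126) / 126 = 1070/126 = 8.49 mM.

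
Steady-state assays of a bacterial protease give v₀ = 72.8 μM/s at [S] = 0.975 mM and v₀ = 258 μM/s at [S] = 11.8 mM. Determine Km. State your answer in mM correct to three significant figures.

3.51 mM

In reciprocal form, 1/v = (Km/Vmax)·(1/[S]) + 1/Vmax. The two points give (1/[S], 1/v) = (1.026, 0.01374) and (0.08475, 0.003876).
Slope = (0.01374 − 0.003876)/(1.026 − 0.08475) = 0.01048; intercept = 0.01374 − 0.01048×1.026 = 0.002988.
Vmax = 1/intercept = 335 μM/s; Km = slope × Vmax = 0.01048 × 335 = 3.51 mM.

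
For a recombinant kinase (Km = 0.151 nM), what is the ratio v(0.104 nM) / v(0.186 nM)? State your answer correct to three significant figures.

0.739

The fractional saturations are [S]/(Km+[S]) = 0.186/0.3370 = 0.5519 and 0.104/0.2550 = 0.4078.
v₂/v₁ is just their ratio: 0.4078/0.5519 = 0.739.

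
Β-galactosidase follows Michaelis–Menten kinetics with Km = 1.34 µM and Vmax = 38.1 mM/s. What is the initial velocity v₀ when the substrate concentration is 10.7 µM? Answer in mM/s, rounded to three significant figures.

33.9 mM/s

[S]/(Km+[S]) = 10.7/12.04 = 0.8887, the fractional saturation.
v = 0.8887 × Vmax = 0.8887 × 38.1 = 33.9 mM/s.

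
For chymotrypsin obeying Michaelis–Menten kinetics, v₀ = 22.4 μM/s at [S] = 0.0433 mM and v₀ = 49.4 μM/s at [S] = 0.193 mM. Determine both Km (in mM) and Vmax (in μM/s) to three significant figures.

Km = 0.103 mM; Vmax = 75.8 μM/s

From v = Vmax[S]/(Km+[S]), each point gives Vmax = v(Km+[S])/[S].
Equating: 22.4(Km+0.0433)/0.0433 = 49.4(Km+0.193)/0.193.
517.3·Km + 22.4 = 256.0·Km + 49.4, so (517.3 − 256.0)·Km = 49.4 − 22.4.
Km = 27.00/261.4 = 0.103 mM; then Vmax = 22.4(0.103+0.0433)/0.0433 = 75.8 μM/s.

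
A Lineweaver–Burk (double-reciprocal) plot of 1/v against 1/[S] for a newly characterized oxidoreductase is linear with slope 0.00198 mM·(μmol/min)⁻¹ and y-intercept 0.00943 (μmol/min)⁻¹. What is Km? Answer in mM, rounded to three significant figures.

y-intercept = 1/Vmax ⇒ Vmax = 106 μmol/min; slope = Km/Vmax ⇒ Km = slope × Vmax.
Km = 0.00198 × 106 = 0.210 mM.

0.210 mM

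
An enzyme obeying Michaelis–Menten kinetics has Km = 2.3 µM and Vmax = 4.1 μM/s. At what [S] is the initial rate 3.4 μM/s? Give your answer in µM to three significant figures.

11.2 µM

Rearranging v = Vmax[S]/(Km+[S]) gives [S] = Km·v/(Vmax − v).
[S] = 2.3 × 3.4 / (4.1 − 3.4) = 7.820/0.7000 = 11.2 µM.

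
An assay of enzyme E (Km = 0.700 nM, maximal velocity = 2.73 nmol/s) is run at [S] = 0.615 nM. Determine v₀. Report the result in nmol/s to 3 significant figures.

[S]/(Km+[S]) = 0.615/1.315 = 0.4677, the fractional saturation.
v = 0.4677 × Vmax = 0.4677 × 2.73 = 1.28 nmol/s.

1.28 nmol/s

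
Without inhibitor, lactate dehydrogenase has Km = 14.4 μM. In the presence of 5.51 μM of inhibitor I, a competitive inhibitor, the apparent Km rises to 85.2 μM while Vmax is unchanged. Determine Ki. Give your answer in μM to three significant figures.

1.12 μM

Competitive: Km,app = α·Km with α = 1 + [I]/Ki.
α = Km,app/Km = 85.2/14.4 = 5.917.
Ki = [I]/(α − 1) = 5.51/4.917 = 1.12 μM.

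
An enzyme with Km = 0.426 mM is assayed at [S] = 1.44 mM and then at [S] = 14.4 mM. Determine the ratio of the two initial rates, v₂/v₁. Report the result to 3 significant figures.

The fractional saturations are [S]/(Km+[S]) = 1.44/1.866 = 0.7717 and 14.4/14.83 = 0.9713.
v₂/v₁ is just their ratio: 0.9713/0.7717 = 1.26.

1.26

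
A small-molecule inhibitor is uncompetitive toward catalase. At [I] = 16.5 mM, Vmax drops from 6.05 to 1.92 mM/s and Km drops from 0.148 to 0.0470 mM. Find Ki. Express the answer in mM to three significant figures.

Uncompetitive: Vmax,app = Vmax/α (and Km,app = Km/α) with α = 1 + [I]/Ki.
α = Vmax/Vmax,app = 6.05/1.92 = 3.151.
Since α = 1 + [I]/Ki, [I]/Ki = 3.151 − 1 = 2.151 and Ki = 16.5/2.151 = 7.67 mM.

7.67 mM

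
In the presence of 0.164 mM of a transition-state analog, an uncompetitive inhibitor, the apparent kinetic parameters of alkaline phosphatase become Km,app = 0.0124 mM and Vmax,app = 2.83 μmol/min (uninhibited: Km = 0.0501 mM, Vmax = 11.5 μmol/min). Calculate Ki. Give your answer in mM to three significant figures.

Uncompetitive: Vmax,app = Vmax/α (and Km,app = Km/α) with α = 1 + [I]/Ki.
α = Vmax/Vmax,app = 11.5/2.83 = 4.064.
Since α = 1 + [I]/Ki, [I]/Ki = 4.064 − 1 = 3.064 and Ki = 0.164/3.064 = 0.0535 mM.

0.0535 mM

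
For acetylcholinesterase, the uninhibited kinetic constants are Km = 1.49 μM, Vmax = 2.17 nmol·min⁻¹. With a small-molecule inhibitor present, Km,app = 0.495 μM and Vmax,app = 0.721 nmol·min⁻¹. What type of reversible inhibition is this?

Both Km and Vmax decrease by the same factor (~3.01-fold) — characteristic of uncompetitive inhibition.

uncompetitive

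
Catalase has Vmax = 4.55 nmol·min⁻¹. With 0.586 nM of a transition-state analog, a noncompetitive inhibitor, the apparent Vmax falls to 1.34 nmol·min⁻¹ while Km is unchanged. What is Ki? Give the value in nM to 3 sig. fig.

Noncompetitive: Vmax,app = Vmax/α with α = 1 + [I]/Ki.
α = Vmax/Vmax,app = 4.55/1.34 = 3.396.
Since α = 1 + [I]/Ki, [I]/Ki = 3.396 − 1 = 2.396 and Ki = 0.586/2.396 = 0.245 nM.

0.245 nM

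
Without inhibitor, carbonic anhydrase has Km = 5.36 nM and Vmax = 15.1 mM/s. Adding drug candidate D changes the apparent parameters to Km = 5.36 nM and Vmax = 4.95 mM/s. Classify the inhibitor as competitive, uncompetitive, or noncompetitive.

noncompetitive

Vmax decreases (15.1 → 4.95 mM/s) while Km is unchanged — pure noncompetitive inhibition.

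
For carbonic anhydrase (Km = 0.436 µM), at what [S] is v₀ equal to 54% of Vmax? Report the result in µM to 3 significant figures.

0.512 µM

v/Vmax = [S]/(Km+[S]) = 0.54, so [S] = Km·0.54/(1 − 0.54) = 0.436 × 1.174.
[S] = 0.512 µM.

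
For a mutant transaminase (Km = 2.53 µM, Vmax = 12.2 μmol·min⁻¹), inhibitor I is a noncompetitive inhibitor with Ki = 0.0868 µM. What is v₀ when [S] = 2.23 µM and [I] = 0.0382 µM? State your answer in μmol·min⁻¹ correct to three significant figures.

3.97 μmol·min⁻¹

With α = 1 + [I]/Ki = 1 + 0.0382/0.0868 = 1.440, the noncompetitive rate law is v = (Vmax/α)·[S] / (Km + [S]).
v = (12.2/1.440)×2.23 / (2.53 + 2.23) = 18.89/4.760 = 3.97 μmol·min⁻¹.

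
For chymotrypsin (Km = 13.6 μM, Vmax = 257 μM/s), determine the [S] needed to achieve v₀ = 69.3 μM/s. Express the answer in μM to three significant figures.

The required fractional saturation is v/Vmax = 69.3/257 = 0.2696.
Then [S]/(Km+[S]) = 0.2696 ⇒ [S] = 13.6 × 0.2696/(1 − 0.2696) = 5.02 μM.

5.02 μM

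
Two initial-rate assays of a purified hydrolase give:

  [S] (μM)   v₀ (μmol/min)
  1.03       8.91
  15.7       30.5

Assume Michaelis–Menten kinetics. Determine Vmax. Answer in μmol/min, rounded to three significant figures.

36.8 μmol/min

From v = Vmax[S]/(Km+[S]), each point gives Vmax = v(Km+[S])/[S].
Equating: 8.91(Km+1.03)/1.03 = 30.5(Km+15.7)/15.7.
8.650·Km + 8.91 = 1.943·Km + 30.5, so (8.650 − 1.943)·Km = 30.5 − 8.91.
Km = 21.59/6.708 = 3.22 μM; then Vmax = 8.91(3.22+1.03)/1.03 = 36.8 μmol/min.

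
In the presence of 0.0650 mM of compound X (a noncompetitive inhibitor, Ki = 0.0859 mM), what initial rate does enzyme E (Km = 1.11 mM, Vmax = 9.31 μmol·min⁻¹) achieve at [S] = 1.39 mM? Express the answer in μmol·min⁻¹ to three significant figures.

2.95 μmol·min⁻¹

α = 1 + [I]/Ki = 1 + 0.0650/0.0859 = 1.757.
For a noncompetitive inhibitor, Vmax is reduced to Vmax/α while Km is unchanged: Km,app = 1.11 mM, Vmax,app = 5.30 μmol·min⁻¹.
v = Vmax,app·[S]/(Km,app + [S]) = 5.30 × 1.39/(1.11 + 1.39) = 2.95 μmol·min⁻¹.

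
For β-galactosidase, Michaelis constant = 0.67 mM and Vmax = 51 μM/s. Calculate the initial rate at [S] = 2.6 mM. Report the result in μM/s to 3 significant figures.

40.6 μM/s

[S]/(Km+[S]) = 2.6/3.270 = 0.7951, the fractional saturation.
v = 0.7951 × Vmax = 0.7951 × 51 = 40.6 μM/s.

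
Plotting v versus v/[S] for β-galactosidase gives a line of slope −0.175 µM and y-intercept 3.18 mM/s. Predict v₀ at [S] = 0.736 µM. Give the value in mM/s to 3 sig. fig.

In the Eadie–Hofstee form v = Vmax − Km·(v/[S]), the slope is −Km and the intercept is Vmax, so Km = 0.175 µM and Vmax = 3.18 mM/s.
v = 3.18 × 0.736/(0.175 + 0.736) = 2.57 mM/s.

2.57 mM/s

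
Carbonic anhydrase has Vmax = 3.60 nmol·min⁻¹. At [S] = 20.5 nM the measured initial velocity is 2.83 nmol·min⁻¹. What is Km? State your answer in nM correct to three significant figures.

From v = Vmax[S]/(Km+[S]), Km = [S](Vmax − v)/v.
Km = 20.5 × (3.60 − 2.83) / 2.83 = 15.78/2.83 = 5.58 nM.

5.58 nM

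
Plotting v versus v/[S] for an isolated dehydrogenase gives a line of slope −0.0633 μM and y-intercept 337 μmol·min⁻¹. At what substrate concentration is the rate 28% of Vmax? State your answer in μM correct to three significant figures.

The Eadie–Hofstee slope gives Km = 0.0633 μM (slope = −Km).
v/Vmax = [S]/(Km+[S]) = 0.28 ⇒ [S] = Km·0.28/(1−0.28) = 0.0633 × 0.3889 = 0.0246 μM.

0.0246 μM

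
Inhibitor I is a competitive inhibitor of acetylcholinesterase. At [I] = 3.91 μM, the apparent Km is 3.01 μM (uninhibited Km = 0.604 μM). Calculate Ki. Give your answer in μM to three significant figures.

0.982 μM

Competitive: Km,app = α·Km with α = 1 + [I]/Ki.
α = Km,app/Km = 3.01/0.604 = 4.983.
Since α = 1 + [I]/Ki, [I]/Ki = 4.983 − 1 = 3.983 and Ki = 3.91/3.983 = 0.982 μM.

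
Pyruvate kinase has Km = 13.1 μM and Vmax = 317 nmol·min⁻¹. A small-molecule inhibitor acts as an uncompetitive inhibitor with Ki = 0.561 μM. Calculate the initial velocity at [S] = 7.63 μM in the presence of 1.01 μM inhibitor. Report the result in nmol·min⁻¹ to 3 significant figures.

70.2 nmol·min⁻¹

With α = 1 + [I]/Ki = 1 + 1.01/0.561 = 2.800, the uncompetitive rate law is v = (Vmax/α)·[S] / (Km/α + [S]).
v = (317/2.800)×7.63 / (13.1/2.800 + 7.63) = 863.7/12.31 = 70.2 nmol·min⁻¹.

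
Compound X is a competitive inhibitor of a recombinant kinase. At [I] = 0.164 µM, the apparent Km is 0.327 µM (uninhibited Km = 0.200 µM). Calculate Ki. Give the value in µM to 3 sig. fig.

0.258 µM

Competitive: Km,app = α·Km with α = 1 + [I]/Ki.
α = Km,app/Km = 0.327/0.200 = 1.635.
Since α = 1 + [I]/Ki, [I]/Ki = 1.635 − 1 = 0.6350 and Ki = 0.164/0.6350 = 0.258 µM.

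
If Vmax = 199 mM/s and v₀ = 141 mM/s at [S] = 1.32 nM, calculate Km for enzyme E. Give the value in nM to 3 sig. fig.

0.543 nM

From v = Vmax[S]/(Km+[S]), Km = [S](Vmax − v)/v.
Km = 1.32 × (199 − 141) / 141 = 76.56/141 = 0.543 nM.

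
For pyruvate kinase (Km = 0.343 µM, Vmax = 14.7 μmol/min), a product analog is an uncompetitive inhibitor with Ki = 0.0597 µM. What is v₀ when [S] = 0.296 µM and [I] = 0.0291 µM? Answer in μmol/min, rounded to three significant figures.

With α = 1 + [I]/Ki = 1 + 0.0291/0.0597 = 1.487, the uncompetitive rate law is v = (Vmax/α)·[S] / (Km/α + [S]).
v = (14.7/1.487)×0.296 / (0.343/1.487 + 0.296) = 2.925/0.5266 = 5.56 μmol/min.

5.56 μmol/min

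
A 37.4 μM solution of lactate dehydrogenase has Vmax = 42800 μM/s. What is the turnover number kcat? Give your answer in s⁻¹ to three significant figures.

kcat = Vmax/[E]total = 42800 μM/s / 37.4 μM = 1140 s⁻¹.

1140 s⁻¹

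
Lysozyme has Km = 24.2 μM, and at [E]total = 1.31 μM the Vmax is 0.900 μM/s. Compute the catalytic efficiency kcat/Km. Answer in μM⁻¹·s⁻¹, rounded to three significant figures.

0.0284 μM⁻¹·s⁻¹

kcat = Vmax/[E]total = 0.900/1.31 = 0.687 s⁻¹.
kcat/Km = 0.687/24.2 = 0.0284 μM⁻¹·s⁻¹.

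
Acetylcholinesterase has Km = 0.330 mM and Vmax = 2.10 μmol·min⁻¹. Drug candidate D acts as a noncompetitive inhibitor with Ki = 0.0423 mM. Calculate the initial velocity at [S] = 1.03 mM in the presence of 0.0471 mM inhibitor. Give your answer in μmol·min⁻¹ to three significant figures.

0.753 μmol·min⁻¹

α = 1 + [I]/Ki = 1 + 0.0471/0.0423 = 2.113.
For a noncompetitive inhibitor, Vmax is reduced to Vmax/α while Km is unchanged: Km,app = 0.330 mM, Vmax,app = 0.994 μmol·min⁻¹.
v = Vmax,app·[S]/(Km,app + [S]) = 0.994 × 1.03/(0.330 + 1.03) = 0.753 μmol·min⁻¹.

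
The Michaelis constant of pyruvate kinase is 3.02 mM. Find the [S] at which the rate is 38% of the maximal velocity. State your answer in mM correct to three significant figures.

1.85 mM

v/Vmax = [S]/(Km+[S]) = 0.38, so [S] = Km·0.38/(1 − 0.38) = 3.02 × 0.6129.
[S] = 1.85 mM.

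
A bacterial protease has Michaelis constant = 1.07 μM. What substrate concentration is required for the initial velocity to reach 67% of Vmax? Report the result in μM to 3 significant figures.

2.17 μM

v/Vmax = [S]/(Km+[S]) = 0.67, so [S] = Km·0.67/(1 − 0.67) = 1.07 × 2.030.
[S] = 2.17 μM.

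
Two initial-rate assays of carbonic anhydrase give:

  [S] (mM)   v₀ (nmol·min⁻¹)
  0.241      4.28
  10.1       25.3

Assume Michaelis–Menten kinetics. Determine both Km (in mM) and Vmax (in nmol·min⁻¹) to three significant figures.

In reciprocal form, 1/v = (Km/Vmax)·(1/[S]) + 1/Vmax. The two points give (1/[S], 1/v) = (4.149, 0.2336) and (0.09901, 0.03953).
Slope = (0.2336 − 0.03953)/(4.149 − 0.09901) = 0.04793; intercept = 0.2336 − 0.04793×4.149 = 0.03478.
Vmax = 1/intercept = 28.8 nmol·min⁻¹; Km = slope × Vmax = 0.04793 × 28.8 = 1.38 mM.

Km = 1.38 mM; Vmax = 28.8 nmol·min⁻¹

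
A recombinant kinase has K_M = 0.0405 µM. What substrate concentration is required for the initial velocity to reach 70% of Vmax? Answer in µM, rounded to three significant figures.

v/Vmax = [S]/(Km+[S]) = 0.7, so [S] = Km·0.7/(1 − 0.7) = 0.0405 × 2.333.
[S] = 0.0945 µM.

0.0945 µM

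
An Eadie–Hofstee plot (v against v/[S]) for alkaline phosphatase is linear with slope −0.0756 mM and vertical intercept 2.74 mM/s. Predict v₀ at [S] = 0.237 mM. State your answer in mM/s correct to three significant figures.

2.08 mM/s

In the Eadie–Hofstee form v = Vmax − Km·(v/[S]), the slope is −Km and the intercept is Vmax, so Km = 0.0756 mM and Vmax = 2.74 mM/s.
v = 2.74 × 0.237/(0.0756 + 0.237) = 2.08 mM/s.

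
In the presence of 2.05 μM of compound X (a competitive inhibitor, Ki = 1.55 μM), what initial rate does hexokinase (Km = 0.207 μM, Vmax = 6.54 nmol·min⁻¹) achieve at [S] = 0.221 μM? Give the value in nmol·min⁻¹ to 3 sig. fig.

2.06 nmol·min⁻¹

α = 1 + [I]/Ki = 1 + 2.05/1.55 = 2.323.
For a competitive inhibitor, Vmax is unchanged and the apparent Km becomes α·Km: Km,app = 0.481 μM, Vmax,app = 6.54 nmol·min⁻¹.
v = Vmax,app·[S]/(Km,app + [S]) = 6.54 × 0.221/(0.481 + 0.221) = 2.06 nmol·min⁻¹.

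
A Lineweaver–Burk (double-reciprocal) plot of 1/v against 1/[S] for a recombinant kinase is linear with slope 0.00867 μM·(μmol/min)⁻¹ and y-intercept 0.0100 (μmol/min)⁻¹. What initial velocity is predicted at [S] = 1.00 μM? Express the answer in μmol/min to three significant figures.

The y-intercept is 1/Vmax, so Vmax = 1/0.0100 = 100 μmol/min.
The slope is Km/Vmax, so Km = 0.00867 × 100 = 0.867 μM.
Then v = 100 × 1.00/(0.867 + 1.00) = 53.6 μmol/min.

53.6 μmol/min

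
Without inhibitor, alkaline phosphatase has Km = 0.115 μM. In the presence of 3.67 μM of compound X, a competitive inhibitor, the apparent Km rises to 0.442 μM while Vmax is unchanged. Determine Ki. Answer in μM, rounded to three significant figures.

1.29 μM

Competitive: Km,app = α·Km with α = 1 + [I]/Ki.
α = Km,app/Km = 0.442/0.115 = 3.843.
Since α = 1 + [I]/Ki, [I]/Ki = 3.843 − 1 = 2.843 and Ki = 3.67/2.843 = 1.29 μM.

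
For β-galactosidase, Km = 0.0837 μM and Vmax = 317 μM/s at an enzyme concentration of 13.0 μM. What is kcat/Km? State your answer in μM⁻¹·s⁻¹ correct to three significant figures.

kcat = Vmax/[E]total = 317/13.0 = 24.4 s⁻¹.
kcat/Km = 24.4/0.0837 = 291 μM⁻¹·s⁻¹.

291 μM⁻¹·s⁻¹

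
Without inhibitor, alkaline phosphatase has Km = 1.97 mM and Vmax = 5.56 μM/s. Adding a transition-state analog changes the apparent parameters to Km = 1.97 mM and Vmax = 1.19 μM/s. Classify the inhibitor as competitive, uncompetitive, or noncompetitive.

noncompetitive

Vmax decreases (5.56 → 1.19 μM/s) while Km is unchanged — pure noncompetitive inhibition.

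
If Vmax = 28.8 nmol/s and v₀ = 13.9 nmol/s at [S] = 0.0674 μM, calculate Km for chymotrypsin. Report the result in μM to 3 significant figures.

From v = Vmax[S]/(Km+[S]), Km = [S](Vmax − v)/v.
Km = 0.0674 × (28.8 − 13.9) / 13.9 = 1.004/13.9 = 0.0722 μM.

0.0722 μM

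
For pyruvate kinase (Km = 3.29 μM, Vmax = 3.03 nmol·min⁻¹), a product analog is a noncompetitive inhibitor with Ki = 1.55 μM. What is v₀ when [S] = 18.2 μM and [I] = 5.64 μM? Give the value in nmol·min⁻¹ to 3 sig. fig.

0.553 nmol·min⁻¹

With α = 1 + [I]/Ki = 1 + 5.64/1.55 = 4.639, the noncompetitive rate law is v = (Vmax/α)·[S] / (Km + [S]).
v = (3.03/4.639)×18.2 / (3.29 + 18.2) = 11.89/21.49 = 0.553 nmol·min⁻¹.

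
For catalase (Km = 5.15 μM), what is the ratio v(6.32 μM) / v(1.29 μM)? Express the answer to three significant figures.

2.75

Since Vmax cancels, v₂/v₁ = [S]₂(Km+[S]₁) / [S]₁(Km+[S]₂).
= 6.32×(5.15+1.29) / (1.29×(5.15+6.32)) = 40.70/14.80 = 2.75.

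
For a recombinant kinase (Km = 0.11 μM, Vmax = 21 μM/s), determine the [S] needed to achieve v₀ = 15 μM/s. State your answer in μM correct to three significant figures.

The required fractional saturation is v/Vmax = 15/21 = 0.7143.
Then [S]/(Km+[S]) = 0.7143 ⇒ [S] = 0.11 × 0.7143/(1 − 0.7143) = 0.275 μM.

0.275 μM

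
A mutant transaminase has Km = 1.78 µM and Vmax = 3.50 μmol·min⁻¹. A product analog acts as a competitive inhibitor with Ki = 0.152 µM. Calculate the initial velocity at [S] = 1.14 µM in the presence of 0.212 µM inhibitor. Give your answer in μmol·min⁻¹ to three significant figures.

With α = 1 + [I]/Ki = 1 + 0.212/0.152 = 2.395, the competitive rate law is v = Vmax[S] / (αKm + [S]).
v = 3.50×1.14 / (2.395×1.78 + 1.14) = 3.990/5.403 = 0.739 μmol·min⁻¹.

0.739 μmol·min⁻¹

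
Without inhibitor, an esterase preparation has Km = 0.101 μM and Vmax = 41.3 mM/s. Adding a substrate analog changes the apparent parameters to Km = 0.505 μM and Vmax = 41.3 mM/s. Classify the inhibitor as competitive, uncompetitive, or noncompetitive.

competitive

Km increases (0.101 → 0.505 μM) while Vmax is unchanged — the hallmark of competitive inhibition.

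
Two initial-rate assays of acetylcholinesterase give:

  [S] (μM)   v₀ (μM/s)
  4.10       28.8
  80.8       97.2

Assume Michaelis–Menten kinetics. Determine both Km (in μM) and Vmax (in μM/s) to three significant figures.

Km = 11.7 μM; Vmax = 111 μM/s

In reciprocal form, 1/v = (Km/Vmax)·(1/[S]) + 1/Vmax. The two points give (1/[S], 1/v) = (0.2439, 0.03472) and (0.01238, 0.01029).
Slope = (0.03472 − 0.01029)/(0.2439 − 0.01238) = 0.1055; intercept = 0.03472 − 0.1055×0.2439 = 0.008982.
Vmax = 1/intercept = 111 μM/s; Km = slope × Vmax = 0.1055 × 111 = 11.7 μM.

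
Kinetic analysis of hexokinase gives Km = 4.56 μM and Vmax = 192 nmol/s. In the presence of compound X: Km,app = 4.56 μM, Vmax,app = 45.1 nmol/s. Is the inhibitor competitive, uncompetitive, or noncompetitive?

noncompetitive

Vmax decreases (192 → 45.1 nmol/s) while Km is unchanged — pure noncompetitive inhibition.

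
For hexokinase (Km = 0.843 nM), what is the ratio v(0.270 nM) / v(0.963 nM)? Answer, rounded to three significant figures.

The fractional saturations are [S]/(Km+[S]) = 0.963/1.806 = 0.5332 and 0.270/1.113 = 0.2426.
v₂/v₁ is just their ratio: 0.2426/0.5332 = 0.455.

0.455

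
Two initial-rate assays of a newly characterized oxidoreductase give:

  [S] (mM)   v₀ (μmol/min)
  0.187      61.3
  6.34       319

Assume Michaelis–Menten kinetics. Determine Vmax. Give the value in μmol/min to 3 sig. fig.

366 μmol/min

From v = Vmax[S]/(Km+[S]), each point gives Vmax = v(Km+[S])/[S].
Equating: 61.3(Km+0.187)/0.187 = 319(Km+6.34)/6.34.
327.8·Km + 61.3 = 50.32·Km + 319, so (327.8 − 50.32)·Km = 319 − 61.3.
Km = 257.7/277.5 = 0.929 mM; then Vmax = 61.3(0.929+0.187)/0.187 = 366 μmol/min.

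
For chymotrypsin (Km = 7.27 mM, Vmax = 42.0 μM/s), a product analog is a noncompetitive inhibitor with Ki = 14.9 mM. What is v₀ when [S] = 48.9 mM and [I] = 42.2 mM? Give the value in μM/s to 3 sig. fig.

α = 1 + [I]/Ki = 1 + 42.2/14.9 = 3.832.
For a noncompetitive inhibitor, Vmax is reduced to Vmax/α while Km is unchanged: Km,app = 7.27 mM, Vmax,app = 11.0 μM/s.
v = Vmax,app·[S]/(Km,app + [S]) = 11.0 × 48.9/(7.27 + 48.9) = 9.54 μM/s.

9.54 μM/s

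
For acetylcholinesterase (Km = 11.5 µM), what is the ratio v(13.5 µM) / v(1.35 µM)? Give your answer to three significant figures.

Since Vmax cancels, v₂/v₁ = [S]₂(Km+[S]₁) / [S]₁(Km+[S]₂).
= 13.5×(11.5+1.35) / (1.35×(11.5+13.5)) = 173.5/33.75 = 5.14.

5.14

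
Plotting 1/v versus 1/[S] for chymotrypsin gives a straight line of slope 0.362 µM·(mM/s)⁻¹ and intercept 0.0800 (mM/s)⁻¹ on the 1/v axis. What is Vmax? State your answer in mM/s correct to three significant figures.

12.5 mM/s

The y-intercept of a Lineweaver–Burk plot equals 1/Vmax, so Vmax = 1/0.0800 = 12.5 mM/s.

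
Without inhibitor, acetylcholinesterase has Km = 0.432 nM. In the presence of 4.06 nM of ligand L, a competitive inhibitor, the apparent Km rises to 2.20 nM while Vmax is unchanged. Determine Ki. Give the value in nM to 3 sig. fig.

Competitive: Km,app = α·Km with α = 1 + [I]/Ki.
α = Km,app/Km = 2.20/0.432 = 5.093.
Ki = [I]/(α − 1) = 4.06/4.093 = 0.992 nM.

0.992 nM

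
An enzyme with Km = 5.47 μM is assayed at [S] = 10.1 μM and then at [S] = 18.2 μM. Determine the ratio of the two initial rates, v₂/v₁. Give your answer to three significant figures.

Since Vmax cancels, v₂/v₁ = [S]₂(Km+[S]₁) / [S]₁(Km+[S]₂).
= 18.2×(5.47+10.1) / (10.1×(5.47+18.2)) = 283.4/239.1 = 1.19.

1.19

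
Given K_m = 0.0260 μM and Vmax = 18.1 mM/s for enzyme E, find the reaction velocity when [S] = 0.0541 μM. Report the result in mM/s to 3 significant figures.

12.2 mM/s

v = Vmax·[S]/(Km + [S]) = 18.1 × 0.0541 / (0.0260 + 0.0541)
  = 0.9792 / 0.08010 = 12.2 mM/s.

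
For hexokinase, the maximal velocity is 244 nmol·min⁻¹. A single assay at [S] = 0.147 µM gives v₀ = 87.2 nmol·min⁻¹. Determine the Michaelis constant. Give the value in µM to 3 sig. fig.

0.264 µM

From v = Vmax[S]/(Km+[S]), Km = [S](Vmax − v)/v.
Km = 0.147 × (244 − 87.2) / 87.2 = 23.05/87.2 = 0.264 µM.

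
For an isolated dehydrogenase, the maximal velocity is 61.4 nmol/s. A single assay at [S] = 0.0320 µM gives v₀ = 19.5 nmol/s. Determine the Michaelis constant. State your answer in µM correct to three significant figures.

0.0688 µM

From v = Vmax[S]/(Km+[S]), Km = [S](Vmax − v)/v.
Km = 0.0320 × (61.4 − 19.5) / 19.5 = 1.341/19.5 = 0.0688 µM.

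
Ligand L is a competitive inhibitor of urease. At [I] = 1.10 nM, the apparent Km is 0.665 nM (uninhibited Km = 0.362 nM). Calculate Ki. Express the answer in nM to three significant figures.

Competitive: Km,app = α·Km with α = 1 + [I]/Ki.
α = Km,app/Km = 0.665/0.362 = 1.837.
Since α = 1 + [I]/Ki, [I]/Ki = 1.837 − 1 = 0.8370 and Ki = 1.10/0.8370 = 1.31 nM.

1.31 nM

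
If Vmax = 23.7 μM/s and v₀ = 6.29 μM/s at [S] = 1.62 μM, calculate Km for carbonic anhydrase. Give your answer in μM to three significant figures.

From v = Vmax[S]/(Km+[S]), Km = [S](Vmax − v)/v.
Km = 1.62 × (23.7 − 6.29) / 6.29 = 28.20/6.29 = 4.48 μM.

4.48 μM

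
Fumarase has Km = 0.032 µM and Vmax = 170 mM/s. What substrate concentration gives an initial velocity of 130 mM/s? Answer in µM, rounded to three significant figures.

Rearranging v = Vmax[S]/(Km+[S]) gives [S] = Km·v/(Vmax − v).
[S] = 0.032 × 130 / (170 − 130) = 4.160/40.00 = 0.104 µM.

0.104 µM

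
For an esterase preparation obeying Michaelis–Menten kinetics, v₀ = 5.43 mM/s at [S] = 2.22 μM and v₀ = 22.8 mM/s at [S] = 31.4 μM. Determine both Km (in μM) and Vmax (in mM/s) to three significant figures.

In reciprocal form, 1/v = (Km/Vmax)·(1/[S]) + 1/Vmax. The two points give (1/[S], 1/v) = (0.4505, 0.1842) and (0.03185, 0.04386).
Slope = (0.1842 − 0.04386)/(0.4505 − 0.03185) = 0.3352; intercept = 0.1842 − 0.3352×0.4505 = 0.03319.
Vmax = 1/intercept = 30.1 mM/s; Km = slope × Vmax = 0.3352 × 30.1 = 10.1 μM.

Km = 10.1 μM; Vmax = 30.1 mM/s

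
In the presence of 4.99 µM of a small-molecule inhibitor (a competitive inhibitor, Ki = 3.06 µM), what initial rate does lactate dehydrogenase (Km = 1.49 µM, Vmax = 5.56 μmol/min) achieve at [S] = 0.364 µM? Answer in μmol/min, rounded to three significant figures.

0.472 μmol/min

α = 1 + [I]/Ki = 1 + 4.99/3.06 = 2.631.
For a competitive inhibitor, Vmax is unchanged and the apparent Km becomes α·Km: Km,app = 3.92 µM, Vmax,app = 5.56 μmol/min.
v = Vmax,app·[S]/(Km,app + [S]) = 5.56 × 0.364/(3.92 + 0.364) = 0.472 μmol/min.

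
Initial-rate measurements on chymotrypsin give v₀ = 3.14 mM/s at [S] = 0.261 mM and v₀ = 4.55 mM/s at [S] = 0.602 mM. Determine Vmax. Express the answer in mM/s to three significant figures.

6.93 mM/s

In reciprocal form, 1/v = (Km/Vmax)·(1/[S]) + 1/Vmax. The two points give (1/[S], 1/v) = (3.831, 0.3185) and (1.661, 0.2198).
Slope = (0.3185 − 0.2198)/(3.831 − 1.661) = 0.04547; intercept = 0.3185 − 0.04547×3.831 = 0.1442.
Vmax = 1/intercept = 6.93 mM/s; Km = slope × Vmax = 0.04547 × 6.93 = 0.315 mM.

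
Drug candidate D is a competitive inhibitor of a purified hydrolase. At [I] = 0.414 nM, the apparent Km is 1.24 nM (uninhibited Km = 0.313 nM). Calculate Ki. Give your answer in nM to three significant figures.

Competitive: Km,app = α·Km with α = 1 + [I]/Ki.
α = Km,app/Km = 1.24/0.313 = 3.962.
Ki = [I]/(α − 1) = 0.414/2.962 = 0.140 nM.

0.140 nM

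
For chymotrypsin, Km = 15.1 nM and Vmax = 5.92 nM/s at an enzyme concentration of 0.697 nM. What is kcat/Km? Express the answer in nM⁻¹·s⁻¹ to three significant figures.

kcat = Vmax/[E]total = 5.92/0.697 = 8.49 s⁻¹.
kcat/Km = 8.49/15.1 = 0.562 nM⁻¹·s⁻¹.

0.562 nM⁻¹·s⁻¹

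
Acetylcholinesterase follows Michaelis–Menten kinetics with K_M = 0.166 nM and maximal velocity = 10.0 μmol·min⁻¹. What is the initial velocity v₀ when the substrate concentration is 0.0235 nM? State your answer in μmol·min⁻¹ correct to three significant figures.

v = Vmax·[S]/(Km + [S]) = 10.0 × 0.0235 / (0.166 + 0.0235)
  = 0.2350 / 0.1895 = 1.24 μmol·min⁻¹.

1.24 μmol·min⁻¹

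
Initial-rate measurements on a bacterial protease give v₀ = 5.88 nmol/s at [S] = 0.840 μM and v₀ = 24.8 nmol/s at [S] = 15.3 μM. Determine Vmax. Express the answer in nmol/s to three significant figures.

30.5 nmol/s

From v = Vmax[S]/(Km+[S]), each point gives Vmax = v(Km+[S])/[S].
Equating: 5.88(Km+0.840)/0.840 = 24.8(Km+15.3)/15.3.
7.000·Km + 5.88 = 1.621·Km + 24.8, so (7.000 − 1.621)·Km = 24.8 − 5.88.
Km = 18.92/5.379 = 3.52 μM; then Vmax = 5.88(3.52+0.840)/0.840 = 30.5 nmol/s.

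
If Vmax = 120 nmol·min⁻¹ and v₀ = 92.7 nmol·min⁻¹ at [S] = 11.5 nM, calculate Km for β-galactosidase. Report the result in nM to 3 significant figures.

From v = Vmax[S]/(Km+[S]), Km = [S](Vmax − v)/v.
Km = 11.5 × (120 − 92.7) / 92.7 = 314.0/92.7 = 3.39 nM.

3.39 nM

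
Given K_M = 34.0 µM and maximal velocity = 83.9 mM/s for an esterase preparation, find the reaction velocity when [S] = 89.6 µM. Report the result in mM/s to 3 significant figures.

60.8 mM/s

[S]/(Km+[S]) = 89.6/123.6 = 0.7249, the fractional saturation.
v = 0.7249 × Vmax = 0.7249 × 83.9 = 60.8 mM/s.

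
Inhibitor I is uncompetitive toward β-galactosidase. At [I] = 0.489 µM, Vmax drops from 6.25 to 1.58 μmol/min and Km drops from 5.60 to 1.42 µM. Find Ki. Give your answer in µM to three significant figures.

0.165 µM

Uncompetitive: Vmax,app = Vmax/α (and Km,app = Km/α) with α = 1 + [I]/Ki.
α = Vmax/Vmax,app = 6.25/1.58 = 3.956.
Since α = 1 + [I]/Ki, [I]/Ki = 3.956 − 1 = 2.956 and Ki = 0.489/2.956 = 0.165 µM.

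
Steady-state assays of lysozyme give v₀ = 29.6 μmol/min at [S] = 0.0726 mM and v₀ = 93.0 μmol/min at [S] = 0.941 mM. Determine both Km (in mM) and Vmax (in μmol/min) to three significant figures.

In reciprocal form, 1/v = (Km/Vmax)·(1/[S]) + 1/Vmax. The two points give (1/[S], 1/v) = (13.77, 0.03378) and (1.063, 0.01075).
Slope = (0.03378 − 0.01075)/(13.77 − 1.063) = 0.001812; intercept = 0.03378 − 0.001812×13.77 = 0.008827.
Vmax = 1/intercept = 113 μmol/min; Km = slope × Vmax = 0.001812 × 113 = 0.205 mM.

Km = 0.205 mM; Vmax = 113 μmol/min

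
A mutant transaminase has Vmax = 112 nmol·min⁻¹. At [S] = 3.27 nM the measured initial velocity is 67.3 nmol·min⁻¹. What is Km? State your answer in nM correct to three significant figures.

From v = Vmax[S]/(Km+[S]), Km = [S](Vmax − v)/v.
Km = 3.27 × (112 − 67.3) / 67.3 = 146.2/67.3 = 2.17 nM.

2.17 nM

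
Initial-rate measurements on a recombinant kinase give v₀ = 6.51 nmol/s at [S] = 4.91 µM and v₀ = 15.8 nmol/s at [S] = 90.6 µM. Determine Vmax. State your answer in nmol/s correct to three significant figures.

17.2 nmol/s

From v = Vmax[S]/(Km+[S]), each point gives Vmax = v(Km+[S])/[S].
Equating: 6.51(Km+4.91)/4.91 = 15.8(Km+90.6)/90.6.
1.326·Km + 6.51 = 0.1744·Km + 15.8, so (1.326 − 0.1744)·Km = 15.8 − 6.51.
Km = 9.290/1.151 = 8.07 µM; then Vmax = 6.51(8.07+4.91)/4.91 = 17.2 nmol/s.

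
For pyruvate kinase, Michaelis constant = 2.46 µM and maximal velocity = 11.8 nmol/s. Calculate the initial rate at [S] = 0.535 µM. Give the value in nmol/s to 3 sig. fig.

v = Vmax·[S]/(Km + [S]) = 11.8 × 0.535 / (2.46 + 0.535)
  = 6.313 / 2.995 = 2.11 nmol/s.

2.11 nmol/s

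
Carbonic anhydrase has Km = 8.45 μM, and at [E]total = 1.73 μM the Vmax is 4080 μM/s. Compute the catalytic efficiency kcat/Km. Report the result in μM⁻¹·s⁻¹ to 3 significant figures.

279 μM⁻¹·s⁻¹

kcat = Vmax/[E]total = 4080/1.73 = 2360 s⁻¹.
kcat/Km = 2360/8.45 = 279 μM⁻¹·s⁻¹.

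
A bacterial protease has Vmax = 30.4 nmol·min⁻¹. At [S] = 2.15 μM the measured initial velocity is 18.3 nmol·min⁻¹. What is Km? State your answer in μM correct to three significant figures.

From v = Vmax[S]/(Km+[S]), Km = [S](Vmax − v)/v.
Km = 2.15 × (30.4 − 18.3) / 18.3 = 26.01/18.3 = 1.42 μM.

1.42 μM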